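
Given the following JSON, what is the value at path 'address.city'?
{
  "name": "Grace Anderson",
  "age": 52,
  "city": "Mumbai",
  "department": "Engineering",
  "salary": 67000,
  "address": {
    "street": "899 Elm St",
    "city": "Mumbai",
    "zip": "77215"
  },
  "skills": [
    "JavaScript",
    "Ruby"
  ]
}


Query: address.city
Path: address -> city
Value: Mumbai

Mumbai


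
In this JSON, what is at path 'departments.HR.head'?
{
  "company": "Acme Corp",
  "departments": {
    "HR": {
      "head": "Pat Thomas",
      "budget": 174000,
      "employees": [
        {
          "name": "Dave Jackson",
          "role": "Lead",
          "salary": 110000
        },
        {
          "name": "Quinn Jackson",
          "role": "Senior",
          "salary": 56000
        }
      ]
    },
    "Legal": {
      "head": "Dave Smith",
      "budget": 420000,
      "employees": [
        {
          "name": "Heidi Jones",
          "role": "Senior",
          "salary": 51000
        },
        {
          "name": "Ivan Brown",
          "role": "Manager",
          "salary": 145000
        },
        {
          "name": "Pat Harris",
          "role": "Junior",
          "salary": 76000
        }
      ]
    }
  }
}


Path: departments.HR.head

Navigate:
  -> departments
  -> HR
  -> head = 'Pat Thomas'

Pat Thomas


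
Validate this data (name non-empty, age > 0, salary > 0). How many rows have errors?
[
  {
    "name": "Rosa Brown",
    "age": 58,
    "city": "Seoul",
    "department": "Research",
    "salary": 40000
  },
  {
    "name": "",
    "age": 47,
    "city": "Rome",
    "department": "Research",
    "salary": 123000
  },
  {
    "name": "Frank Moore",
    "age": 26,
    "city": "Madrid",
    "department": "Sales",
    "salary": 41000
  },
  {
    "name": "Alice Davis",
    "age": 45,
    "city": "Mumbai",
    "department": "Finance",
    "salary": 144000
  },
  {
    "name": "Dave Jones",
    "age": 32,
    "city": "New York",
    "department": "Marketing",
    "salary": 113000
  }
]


Validating 5 records:
Rules: name non-empty, age > 0, salary > 0

  Row 1 (Rosa Brown): OK
  Row 2 (???): empty name
  Row 3 (Frank Moore): OK
  Row 4 (Alice Davis): OK
  Row 5 (Dave Jones): OK

Total errors: 1

1 errors


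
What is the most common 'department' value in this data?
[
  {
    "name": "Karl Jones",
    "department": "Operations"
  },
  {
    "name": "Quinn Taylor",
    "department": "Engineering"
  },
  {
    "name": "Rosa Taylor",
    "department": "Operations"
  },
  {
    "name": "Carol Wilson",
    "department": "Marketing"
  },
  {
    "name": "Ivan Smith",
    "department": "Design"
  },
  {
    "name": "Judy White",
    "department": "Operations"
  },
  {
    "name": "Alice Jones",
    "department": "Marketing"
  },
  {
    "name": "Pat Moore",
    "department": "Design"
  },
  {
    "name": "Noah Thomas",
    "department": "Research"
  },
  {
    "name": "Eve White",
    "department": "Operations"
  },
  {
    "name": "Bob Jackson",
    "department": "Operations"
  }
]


Counting 'department' values across 11 records:

  Operations: 5 #####
  Marketing: 2 ##
  Design: 2 ##
  Engineering: 1 #
  Research: 1 #

Most common: Operations (5 times)

Operations (5 times)


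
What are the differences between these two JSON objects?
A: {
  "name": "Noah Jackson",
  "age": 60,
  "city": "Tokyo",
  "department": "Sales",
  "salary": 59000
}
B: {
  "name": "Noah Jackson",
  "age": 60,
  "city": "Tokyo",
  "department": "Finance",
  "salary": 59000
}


Comparing each field (in key order):
  name: same
  age: same
  city: same
  department: DIFFERENT
  salary: same
Differences:
  department: Sales -> Finance

1 field(s) changed

1 change: department


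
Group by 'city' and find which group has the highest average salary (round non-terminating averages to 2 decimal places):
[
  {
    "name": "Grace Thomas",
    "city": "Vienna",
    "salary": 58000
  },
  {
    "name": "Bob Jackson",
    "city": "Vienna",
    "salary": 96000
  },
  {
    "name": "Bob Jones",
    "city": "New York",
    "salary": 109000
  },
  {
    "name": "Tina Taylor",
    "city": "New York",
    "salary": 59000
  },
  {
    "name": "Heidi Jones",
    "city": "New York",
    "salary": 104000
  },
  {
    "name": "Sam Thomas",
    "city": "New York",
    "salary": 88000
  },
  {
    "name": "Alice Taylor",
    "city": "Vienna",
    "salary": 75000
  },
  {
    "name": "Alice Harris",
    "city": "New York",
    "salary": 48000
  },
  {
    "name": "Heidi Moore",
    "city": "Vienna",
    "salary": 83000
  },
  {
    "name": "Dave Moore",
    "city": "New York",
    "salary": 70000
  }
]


Group by: city

Groups:
  New York: 6 people, avg salary = 478000/6 ≈ $79666.67
  Vienna: 4 people, avg salary = 312000/4 = $78000

Highest average salary: New York (≈$79666.67)

New York (≈$79666.67)


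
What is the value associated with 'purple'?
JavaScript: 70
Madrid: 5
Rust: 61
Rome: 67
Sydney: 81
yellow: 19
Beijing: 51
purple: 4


Looking up key 'purple'
Value: 4

4


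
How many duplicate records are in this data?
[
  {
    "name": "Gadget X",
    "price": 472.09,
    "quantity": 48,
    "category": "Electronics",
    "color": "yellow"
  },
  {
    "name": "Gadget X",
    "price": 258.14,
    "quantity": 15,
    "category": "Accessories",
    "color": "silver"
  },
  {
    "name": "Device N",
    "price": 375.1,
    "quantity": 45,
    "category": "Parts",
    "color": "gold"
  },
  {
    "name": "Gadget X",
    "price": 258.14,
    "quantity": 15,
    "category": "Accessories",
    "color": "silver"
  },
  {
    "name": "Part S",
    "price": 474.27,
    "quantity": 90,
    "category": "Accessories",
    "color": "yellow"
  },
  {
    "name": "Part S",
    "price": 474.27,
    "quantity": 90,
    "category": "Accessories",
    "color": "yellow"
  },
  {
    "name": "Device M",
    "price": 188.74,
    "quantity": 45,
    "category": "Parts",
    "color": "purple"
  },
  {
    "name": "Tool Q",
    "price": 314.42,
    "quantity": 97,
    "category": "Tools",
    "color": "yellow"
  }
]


Checking 8 records for duplicates:

  Row 1: Gadget X ($472.09, qty 48)
  Row 2: Gadget X ($258.14, qty 15)
  Row 3: Device N ($375.1, qty 45)
  Row 4: Gadget X ($258.14, qty 15) <-- DUPLICATE
  Row 5: Part S ($474.27, qty 90)
  Row 6: Part S ($474.27, qty 90) <-- DUPLICATE
  Row 7: Device M ($188.74, qty 45)
  Row 8: Tool Q ($314.42, qty 97)

Duplicates found: 2
Unique records: 6

2 duplicates, 6 unique


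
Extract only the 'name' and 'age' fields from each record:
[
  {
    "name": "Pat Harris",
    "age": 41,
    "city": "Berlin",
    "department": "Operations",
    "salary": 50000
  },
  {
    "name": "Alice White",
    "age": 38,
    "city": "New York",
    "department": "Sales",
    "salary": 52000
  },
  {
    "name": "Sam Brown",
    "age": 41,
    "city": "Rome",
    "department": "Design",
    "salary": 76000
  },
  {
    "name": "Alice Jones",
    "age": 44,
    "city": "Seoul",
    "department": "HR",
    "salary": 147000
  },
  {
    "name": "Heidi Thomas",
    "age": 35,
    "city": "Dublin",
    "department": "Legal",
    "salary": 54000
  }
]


Original: 5 records with fields: name, age, city, department, salary
Keep: ['name', 'age']
Drop: ['city', 'department', 'salary']
Result: 5 records, 2 fields each

[
  {
    "name": "Pat Harris",
    "age": 41
  },
  {
    "name": "Alice White",
    "age": 38
  },
  {
    "name": "Sam Brown",
    "age": 41
  },
  {
    "name": "Alice Jones",
    "age": 44
  },
  {
    "name": "Heidi Thomas",
    "age": 35
  }
]


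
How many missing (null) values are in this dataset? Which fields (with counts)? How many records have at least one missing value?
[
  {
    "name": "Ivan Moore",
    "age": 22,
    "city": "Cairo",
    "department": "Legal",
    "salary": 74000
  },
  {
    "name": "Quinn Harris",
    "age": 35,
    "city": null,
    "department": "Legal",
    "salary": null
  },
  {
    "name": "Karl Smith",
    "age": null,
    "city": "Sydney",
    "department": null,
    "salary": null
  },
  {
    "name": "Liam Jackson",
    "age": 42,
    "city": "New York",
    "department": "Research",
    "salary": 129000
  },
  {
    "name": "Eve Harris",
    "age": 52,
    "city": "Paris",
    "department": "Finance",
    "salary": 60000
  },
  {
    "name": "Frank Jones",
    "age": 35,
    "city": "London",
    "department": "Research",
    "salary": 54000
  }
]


Checking for missing (null) values in 6 records:

  Ivan Moore: complete
  Quinn Harris: city, salary
  Karl Smith: age, department, salary
  Liam Jackson: complete
  Eve Harris: complete
  Frank Jones: complete

Per field:
  name: 0 missing
  age: 1 missing
  city: 1 missing
  department: 1 missing
  salary: 2 missing

Total missing values: 5
Records with any missing: 2

5 missing values (age: 1, city: 1, department: 1, salary: 2); 2 incomplete records


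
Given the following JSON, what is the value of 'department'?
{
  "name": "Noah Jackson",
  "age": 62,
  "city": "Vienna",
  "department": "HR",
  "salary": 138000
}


Looking up field 'department'
Value: HR

HR


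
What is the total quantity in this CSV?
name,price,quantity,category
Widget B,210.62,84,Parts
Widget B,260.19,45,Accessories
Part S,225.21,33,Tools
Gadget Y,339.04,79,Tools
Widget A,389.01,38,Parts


Computing total quantity:
Values: [84, 45, 33, 79, 38]
Sum = 279

279


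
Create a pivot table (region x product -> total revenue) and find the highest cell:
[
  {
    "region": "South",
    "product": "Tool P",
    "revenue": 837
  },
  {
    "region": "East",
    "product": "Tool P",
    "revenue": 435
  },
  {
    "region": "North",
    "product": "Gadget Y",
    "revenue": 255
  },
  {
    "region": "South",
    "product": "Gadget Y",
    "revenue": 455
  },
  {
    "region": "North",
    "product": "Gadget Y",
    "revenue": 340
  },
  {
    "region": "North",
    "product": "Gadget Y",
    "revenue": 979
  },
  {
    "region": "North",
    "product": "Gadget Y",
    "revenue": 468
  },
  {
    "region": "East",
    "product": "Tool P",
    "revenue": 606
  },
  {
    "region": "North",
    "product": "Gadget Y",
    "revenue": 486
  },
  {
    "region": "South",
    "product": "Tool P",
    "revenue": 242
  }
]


Pivot: region (rows) x product (columns) -> total revenue

     Gadget Y      Tool P      
East             0          1041  
North         2528             0  
South          455          1079  

Highest: North / Gadget Y = $2528

North / Gadget Y = $2528


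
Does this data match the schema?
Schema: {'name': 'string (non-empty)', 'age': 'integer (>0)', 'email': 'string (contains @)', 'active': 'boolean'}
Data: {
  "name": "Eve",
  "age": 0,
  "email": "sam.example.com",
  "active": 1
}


Validating each field against schema:
  name: OK (non-empty string)
  age: FAIL (0 is not > 0)
  email: FAIL ("sam.example.com" does not contain @)
  active: FAIL (1 is not a boolean)

Result: INVALID (3 errors: age, email, active)

INVALID (3 errors: age, email, active)


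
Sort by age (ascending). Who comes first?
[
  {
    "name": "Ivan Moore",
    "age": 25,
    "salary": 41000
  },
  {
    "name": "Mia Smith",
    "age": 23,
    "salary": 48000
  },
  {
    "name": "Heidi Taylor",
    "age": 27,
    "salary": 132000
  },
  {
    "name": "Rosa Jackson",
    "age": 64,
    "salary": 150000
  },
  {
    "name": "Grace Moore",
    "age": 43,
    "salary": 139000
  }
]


Sort by: age (ascending)

Sorted order:
  1. Mia Smith (age = 23)
  2. Ivan Moore (age = 25)
  3. Heidi Taylor (age = 27)
  4. Grace Moore (age = 43)
  5. Rosa Jackson (age = 64)

First: Mia Smith

Mia Smith


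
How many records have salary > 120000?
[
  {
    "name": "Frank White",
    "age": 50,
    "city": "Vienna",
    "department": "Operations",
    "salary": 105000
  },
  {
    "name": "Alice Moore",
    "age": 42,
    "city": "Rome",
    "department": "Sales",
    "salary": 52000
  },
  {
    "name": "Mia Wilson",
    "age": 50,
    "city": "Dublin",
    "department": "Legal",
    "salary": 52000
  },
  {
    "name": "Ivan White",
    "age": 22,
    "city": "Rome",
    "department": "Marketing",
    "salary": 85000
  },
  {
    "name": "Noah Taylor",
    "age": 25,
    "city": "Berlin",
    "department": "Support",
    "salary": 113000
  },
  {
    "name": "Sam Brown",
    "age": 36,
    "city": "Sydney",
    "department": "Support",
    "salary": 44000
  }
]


Data: 6 records
Condition: salary > 120000

Checking each record:
  Frank White: 105000
  Alice Moore: 52000
  Mia Wilson: 52000
  Ivan White: 85000
  Noah Taylor: 113000
  Sam Brown: 44000

Count: 0

0


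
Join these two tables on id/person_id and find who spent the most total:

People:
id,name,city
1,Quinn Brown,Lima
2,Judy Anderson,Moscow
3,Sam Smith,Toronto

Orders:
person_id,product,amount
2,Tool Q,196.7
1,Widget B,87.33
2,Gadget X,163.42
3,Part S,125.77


Join on: people.id = orders.person_id

Joined rows:
  Judy Anderson (Moscow) bought Tool Q for $196.7
  Quinn Brown (Lima) bought Widget B for $87.33
  Judy Anderson (Moscow) bought Gadget X for $163.42
  Sam Smith (Toronto) bought Part S for $125.77

Total per person:
  Judy Anderson: $360.12
  Sam Smith: $125.77
  Quinn Brown: $87.33

Top spender: Judy Anderson ($360.12)

Judy Anderson ($360.12)


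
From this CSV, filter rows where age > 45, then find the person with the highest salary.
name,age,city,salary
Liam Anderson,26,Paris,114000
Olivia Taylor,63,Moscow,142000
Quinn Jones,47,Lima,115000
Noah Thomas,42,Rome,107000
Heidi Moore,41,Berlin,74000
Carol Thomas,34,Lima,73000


Filter: age > 45
Sort by: salary (descending)

Filtered records (2):
  Olivia Taylor, age 63, salary $142000
  Quinn Jones, age 47, salary $115000

Highest salary: Olivia Taylor ($142000)

Olivia Taylor


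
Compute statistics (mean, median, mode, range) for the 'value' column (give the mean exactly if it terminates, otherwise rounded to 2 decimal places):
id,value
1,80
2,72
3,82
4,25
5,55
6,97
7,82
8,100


Data: [80, 72, 82, 25, 55, 97, 82, 100]
Count: 8
Sum: 593
Mean: 593/8 = 74.125
Sorted: [25, 55, 72, 80, 82, 82, 97, 100]
Median: 81.0
Mode: 82 (2 times)
Range: 100 - 25 = 75
Min: 25, Max: 100

mean=74.125, median=81.0, mode=82, range=75


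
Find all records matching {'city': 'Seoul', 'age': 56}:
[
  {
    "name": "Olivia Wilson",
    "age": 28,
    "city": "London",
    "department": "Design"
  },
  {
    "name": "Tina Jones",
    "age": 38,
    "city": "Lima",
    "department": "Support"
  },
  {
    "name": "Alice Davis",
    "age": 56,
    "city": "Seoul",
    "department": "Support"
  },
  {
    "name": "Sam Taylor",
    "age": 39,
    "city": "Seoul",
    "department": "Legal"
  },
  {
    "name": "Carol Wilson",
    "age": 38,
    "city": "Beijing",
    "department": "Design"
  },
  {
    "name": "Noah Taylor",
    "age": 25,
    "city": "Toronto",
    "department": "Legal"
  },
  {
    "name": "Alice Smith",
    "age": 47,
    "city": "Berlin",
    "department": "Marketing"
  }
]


Search criteria: {'city': 'Seoul', 'age': 56}

Checking 7 records:
  Olivia Wilson: {city: London, age: 28}
  Tina Jones: {city: Lima, age: 38}
  Alice Davis: {city: Seoul, age: 56} <-- MATCH
  Sam Taylor: {city: Seoul, age: 39}
  Carol Wilson: {city: Beijing, age: 38}
  Noah Taylor: {city: Toronto, age: 25}
  Alice Smith: {city: Berlin, age: 47}

Matches: ["Alice Davis"]

["Alice Davis"]


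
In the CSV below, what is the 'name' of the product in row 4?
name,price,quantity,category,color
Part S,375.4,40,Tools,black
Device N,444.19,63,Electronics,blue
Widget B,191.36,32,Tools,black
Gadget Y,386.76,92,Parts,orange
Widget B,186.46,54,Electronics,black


Query: Row 4 ('Gadget Y'), column 'name'
Value: Gadget Y

Gadget Y


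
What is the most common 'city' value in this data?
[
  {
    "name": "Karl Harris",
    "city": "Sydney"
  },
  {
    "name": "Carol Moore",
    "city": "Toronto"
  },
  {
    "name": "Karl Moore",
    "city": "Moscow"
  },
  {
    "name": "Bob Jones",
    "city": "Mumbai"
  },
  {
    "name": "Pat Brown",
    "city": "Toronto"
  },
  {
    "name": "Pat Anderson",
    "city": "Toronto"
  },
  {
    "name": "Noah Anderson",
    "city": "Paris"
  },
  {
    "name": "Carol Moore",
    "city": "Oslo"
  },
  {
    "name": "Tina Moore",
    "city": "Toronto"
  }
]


Counting 'city' values across 9 records:

  Toronto: 4 ####
  Sydney: 1 #
  Moscow: 1 #
  Mumbai: 1 #
  Paris: 1 #
  Oslo: 1 #

Most common: Toronto (4 times)

Toronto (4 times)


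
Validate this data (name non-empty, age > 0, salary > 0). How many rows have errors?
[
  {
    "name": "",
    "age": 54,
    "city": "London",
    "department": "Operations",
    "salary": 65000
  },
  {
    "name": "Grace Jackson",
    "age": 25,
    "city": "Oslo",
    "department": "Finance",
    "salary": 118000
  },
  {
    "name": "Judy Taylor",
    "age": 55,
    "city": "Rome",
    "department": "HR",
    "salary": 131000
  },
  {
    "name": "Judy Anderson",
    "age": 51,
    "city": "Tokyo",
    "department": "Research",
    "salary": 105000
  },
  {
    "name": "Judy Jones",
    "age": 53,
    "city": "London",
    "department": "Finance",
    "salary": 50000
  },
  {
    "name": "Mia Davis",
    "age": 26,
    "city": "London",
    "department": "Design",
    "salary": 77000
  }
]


Validating 6 records:
Rules: name non-empty, age > 0, salary > 0

  Row 1 (???): empty name
  Row 2 (Grace Jackson): OK
  Row 3 (Judy Taylor): OK
  Row 4 (Judy Anderson): OK
  Row 5 (Judy Jones): OK
  Row 6 (Mia Davis): OK

Total errors: 1

1 errors


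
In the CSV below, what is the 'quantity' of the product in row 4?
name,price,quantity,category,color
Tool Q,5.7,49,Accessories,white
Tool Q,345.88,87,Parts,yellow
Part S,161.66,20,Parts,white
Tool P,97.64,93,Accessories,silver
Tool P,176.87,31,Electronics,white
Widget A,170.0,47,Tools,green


Query: Row 4 ('Tool P'), column 'quantity'
Value: 93

93


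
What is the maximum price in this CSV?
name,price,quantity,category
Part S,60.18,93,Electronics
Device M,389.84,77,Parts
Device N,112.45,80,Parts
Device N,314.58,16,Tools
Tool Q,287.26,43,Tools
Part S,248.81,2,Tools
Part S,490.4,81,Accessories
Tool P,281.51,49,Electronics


Computing maximum price:
Values: [60.18, 389.84, 112.45, 314.58, 287.26, 248.81, 490.4, 281.51]
Max = 490.4

490.4


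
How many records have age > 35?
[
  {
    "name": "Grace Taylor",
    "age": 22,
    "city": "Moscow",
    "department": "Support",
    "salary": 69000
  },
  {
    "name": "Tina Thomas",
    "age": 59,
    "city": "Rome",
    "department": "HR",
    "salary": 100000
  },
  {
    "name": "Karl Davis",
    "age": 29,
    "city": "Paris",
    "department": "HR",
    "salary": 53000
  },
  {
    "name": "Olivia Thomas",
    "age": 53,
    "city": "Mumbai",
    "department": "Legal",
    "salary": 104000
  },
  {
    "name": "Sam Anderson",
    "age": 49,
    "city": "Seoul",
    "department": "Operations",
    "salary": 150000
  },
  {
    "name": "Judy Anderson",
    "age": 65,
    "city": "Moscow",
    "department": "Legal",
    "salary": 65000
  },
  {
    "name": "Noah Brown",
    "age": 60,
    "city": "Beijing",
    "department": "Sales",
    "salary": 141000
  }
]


Data: 7 records
Condition: age > 35

Checking each record:
  Grace Taylor: 22
  Tina Thomas: 59 MATCH
  Karl Davis: 29
  Olivia Thomas: 53 MATCH
  Sam Anderson: 49 MATCH
  Judy Anderson: 65 MATCH
  Noah Brown: 60 MATCH

Count: 5

5


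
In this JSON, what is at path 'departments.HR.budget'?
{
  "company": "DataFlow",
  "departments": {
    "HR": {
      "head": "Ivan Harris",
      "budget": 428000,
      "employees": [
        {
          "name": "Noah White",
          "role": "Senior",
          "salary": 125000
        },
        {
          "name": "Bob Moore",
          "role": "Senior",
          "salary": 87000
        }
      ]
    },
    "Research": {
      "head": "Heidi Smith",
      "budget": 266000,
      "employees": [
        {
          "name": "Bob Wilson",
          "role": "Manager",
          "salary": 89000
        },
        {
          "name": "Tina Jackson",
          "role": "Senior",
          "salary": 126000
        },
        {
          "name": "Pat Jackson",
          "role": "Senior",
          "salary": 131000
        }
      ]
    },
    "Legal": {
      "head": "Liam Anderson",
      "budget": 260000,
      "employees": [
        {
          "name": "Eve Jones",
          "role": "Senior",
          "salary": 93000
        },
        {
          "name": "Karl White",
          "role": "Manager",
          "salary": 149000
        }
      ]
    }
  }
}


Path: departments.HR.budget

Navigate:
  -> departments
  -> HR
  -> budget = 428000

428000


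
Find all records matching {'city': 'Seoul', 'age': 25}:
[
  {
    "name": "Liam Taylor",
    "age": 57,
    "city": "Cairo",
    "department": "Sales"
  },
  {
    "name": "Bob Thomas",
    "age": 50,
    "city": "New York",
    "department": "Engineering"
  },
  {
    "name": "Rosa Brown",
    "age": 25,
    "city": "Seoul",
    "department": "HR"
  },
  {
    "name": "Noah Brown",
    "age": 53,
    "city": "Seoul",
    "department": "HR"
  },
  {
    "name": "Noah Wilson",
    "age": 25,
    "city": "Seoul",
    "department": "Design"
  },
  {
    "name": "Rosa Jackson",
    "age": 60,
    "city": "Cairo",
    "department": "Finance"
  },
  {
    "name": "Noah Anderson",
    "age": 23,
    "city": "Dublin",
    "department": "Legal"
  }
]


Search criteria: {'city': 'Seoul', 'age': 25}

Checking 7 records:
  Liam Taylor: {city: Cairo, age: 57}
  Bob Thomas: {city: New York, age: 50}
  Rosa Brown: {city: Seoul, age: 25} <-- MATCH
  Noah Brown: {city: Seoul, age: 53}
  Noah Wilson: {city: Seoul, age: 25} <-- MATCH
  Rosa Jackson: {city: Cairo, age: 60}
  Noah Anderson: {city: Dublin, age: 23}

Matches: ["Rosa Brown", "Noah Wilson"]

["Rosa Brown", "Noah Wilson"]


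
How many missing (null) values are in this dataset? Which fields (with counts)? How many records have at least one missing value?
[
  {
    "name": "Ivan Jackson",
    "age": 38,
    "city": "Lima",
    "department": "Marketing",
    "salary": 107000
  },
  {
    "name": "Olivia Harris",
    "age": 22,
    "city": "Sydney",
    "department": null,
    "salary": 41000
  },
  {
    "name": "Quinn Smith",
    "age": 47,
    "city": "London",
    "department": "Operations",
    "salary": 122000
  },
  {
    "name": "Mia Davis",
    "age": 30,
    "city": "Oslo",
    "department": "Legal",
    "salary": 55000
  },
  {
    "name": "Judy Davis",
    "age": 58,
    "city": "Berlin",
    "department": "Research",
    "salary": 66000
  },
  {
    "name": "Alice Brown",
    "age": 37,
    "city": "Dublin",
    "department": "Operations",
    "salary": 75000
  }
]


Checking for missing (null) values in 6 records:

  Ivan Jackson: complete
  Olivia Harris: department
  Quinn Smith: complete
  Mia Davis: complete
  Judy Davis: complete
  Alice Brown: complete

Per field:
  name: 0 missing
  age: 0 missing
  city: 0 missing
  department: 1 missing
  salary: 0 missing

Total missing values: 1
Records with any missing: 1

1 missing values (department: 1); 1 incomplete records


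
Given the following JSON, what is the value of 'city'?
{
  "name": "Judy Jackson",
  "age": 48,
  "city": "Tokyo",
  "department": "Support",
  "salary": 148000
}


Looking up field 'city'
Value: Tokyo

Tokyo


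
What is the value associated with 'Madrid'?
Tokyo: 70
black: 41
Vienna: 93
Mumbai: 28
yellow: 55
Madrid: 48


Looking up key 'Madrid'
Value: 48

48


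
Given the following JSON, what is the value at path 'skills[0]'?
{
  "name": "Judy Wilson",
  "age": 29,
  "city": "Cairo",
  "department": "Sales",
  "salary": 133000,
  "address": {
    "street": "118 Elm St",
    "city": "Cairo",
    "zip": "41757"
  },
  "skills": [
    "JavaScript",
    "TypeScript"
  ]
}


Query: skills[0]
Path: skills -> first element
Value: JavaScript

JavaScript


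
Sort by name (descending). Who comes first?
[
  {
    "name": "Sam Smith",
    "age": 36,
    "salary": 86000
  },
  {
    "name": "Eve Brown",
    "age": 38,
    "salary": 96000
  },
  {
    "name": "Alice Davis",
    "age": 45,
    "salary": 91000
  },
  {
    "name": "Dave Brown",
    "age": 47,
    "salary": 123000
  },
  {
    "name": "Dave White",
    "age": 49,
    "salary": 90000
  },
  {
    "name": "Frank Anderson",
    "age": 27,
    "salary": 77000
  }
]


Sort by: name (descending)

Sorted order:
  1. Sam Smith (name = Sam Smith)
  2. Frank Anderson (name = Frank Anderson)
  3. Eve Brown (name = Eve Brown)
  4. Dave White (name = Dave White)
  5. Dave Brown (name = Dave Brown)
  6. Alice Davis (name = Alice Davis)

First: Sam Smith

Sam Smith


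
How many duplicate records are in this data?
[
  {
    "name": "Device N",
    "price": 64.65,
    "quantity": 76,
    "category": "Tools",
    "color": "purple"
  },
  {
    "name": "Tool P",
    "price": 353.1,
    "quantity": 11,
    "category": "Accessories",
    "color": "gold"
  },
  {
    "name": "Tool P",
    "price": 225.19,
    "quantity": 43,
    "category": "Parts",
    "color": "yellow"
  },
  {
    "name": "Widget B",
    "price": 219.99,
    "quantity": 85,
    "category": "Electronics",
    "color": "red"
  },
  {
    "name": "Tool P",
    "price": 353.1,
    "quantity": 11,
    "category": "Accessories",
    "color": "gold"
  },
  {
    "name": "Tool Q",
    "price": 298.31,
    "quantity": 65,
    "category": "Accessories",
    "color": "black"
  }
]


Checking 6 records for duplicates:

  Row 1: Device N ($64.65, qty 76)
  Row 2: Tool P ($353.1, qty 11)
  Row 3: Tool P ($225.19, qty 43)
  Row 4: Widget B ($219.99, qty 85)
  Row 5: Tool P ($353.1, qty 11) <-- DUPLICATE
  Row 6: Tool Q ($298.31, qty 65)

Duplicates found: 1
Unique records: 5

1 duplicates, 5 unique


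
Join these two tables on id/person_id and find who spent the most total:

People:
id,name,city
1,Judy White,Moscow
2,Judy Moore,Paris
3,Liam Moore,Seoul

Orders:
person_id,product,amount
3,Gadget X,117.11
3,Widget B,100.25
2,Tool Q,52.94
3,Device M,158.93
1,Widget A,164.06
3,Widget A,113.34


Join on: people.id = orders.person_id

Joined rows:
  Liam Moore (Seoul) bought Gadget X for $117.11
  Liam Moore (Seoul) bought Widget B for $100.25
  Judy Moore (Paris) bought Tool Q for $52.94
  Liam Moore (Seoul) bought Device M for $158.93
  Judy White (Moscow) bought Widget A for $164.06
  Liam Moore (Seoul) bought Widget A for $113.34

Total per person:
  Liam Moore: $489.63
  Judy White: $164.06
  Judy Moore: $52.94

Top spender: Liam Moore ($489.63)

Liam Moore ($489.63)


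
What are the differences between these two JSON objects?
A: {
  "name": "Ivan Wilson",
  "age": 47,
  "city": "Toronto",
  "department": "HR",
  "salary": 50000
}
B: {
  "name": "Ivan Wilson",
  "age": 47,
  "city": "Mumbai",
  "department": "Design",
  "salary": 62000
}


Comparing each field (in key order):
  name: same
  age: same
  city: DIFFERENT
  department: DIFFERENT
  salary: DIFFERENT
Differences:
  city: Toronto -> Mumbai
  department: HR -> Design
  salary: 50000 -> 62000

3 field(s) changed

3 changes: city, department, salary


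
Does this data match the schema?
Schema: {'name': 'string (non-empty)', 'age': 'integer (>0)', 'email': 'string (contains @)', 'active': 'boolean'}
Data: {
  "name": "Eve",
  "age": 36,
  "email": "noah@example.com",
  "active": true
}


Validating each field against schema:
  name: OK (non-empty string)
  age: OK (positive integer)
  email: OK (string with @)
  active: OK (boolean)

Result: VALID

VALID


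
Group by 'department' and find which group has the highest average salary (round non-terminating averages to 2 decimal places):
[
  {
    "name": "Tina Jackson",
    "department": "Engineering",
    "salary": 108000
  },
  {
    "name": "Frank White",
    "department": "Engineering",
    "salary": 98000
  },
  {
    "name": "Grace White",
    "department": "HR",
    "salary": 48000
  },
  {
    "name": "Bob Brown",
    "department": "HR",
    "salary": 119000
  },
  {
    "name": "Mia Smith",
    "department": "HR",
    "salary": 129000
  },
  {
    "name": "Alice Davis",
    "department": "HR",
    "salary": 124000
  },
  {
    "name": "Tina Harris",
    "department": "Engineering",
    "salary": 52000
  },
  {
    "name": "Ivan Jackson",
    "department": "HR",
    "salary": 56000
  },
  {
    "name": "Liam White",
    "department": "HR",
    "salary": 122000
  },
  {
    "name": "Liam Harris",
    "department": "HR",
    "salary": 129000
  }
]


Group by: department

Groups:
  Engineering: 3 people, avg salary = 258000/3 = $86000
  HR: 7 people, avg salary = 727000/7 ≈ $103857.14

Highest average salary: HR (≈$103857.14)

HR (≈$103857.14)


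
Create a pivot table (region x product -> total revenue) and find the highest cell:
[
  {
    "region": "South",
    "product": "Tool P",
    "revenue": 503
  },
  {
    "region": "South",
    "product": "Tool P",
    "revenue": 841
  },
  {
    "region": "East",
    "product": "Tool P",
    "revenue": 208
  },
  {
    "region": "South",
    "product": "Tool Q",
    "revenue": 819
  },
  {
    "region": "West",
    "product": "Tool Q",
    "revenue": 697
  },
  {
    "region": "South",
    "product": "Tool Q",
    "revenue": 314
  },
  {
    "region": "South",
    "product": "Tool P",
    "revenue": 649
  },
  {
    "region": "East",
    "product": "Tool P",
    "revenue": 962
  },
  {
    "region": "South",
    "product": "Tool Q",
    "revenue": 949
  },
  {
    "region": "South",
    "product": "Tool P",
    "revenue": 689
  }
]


Pivot: region (rows) x product (columns) -> total revenue

     Tool P        Tool Q      
East          1170             0  
South         2682          2082  
West             0           697  

Highest: South / Tool P = $2682

South / Tool P = $2682


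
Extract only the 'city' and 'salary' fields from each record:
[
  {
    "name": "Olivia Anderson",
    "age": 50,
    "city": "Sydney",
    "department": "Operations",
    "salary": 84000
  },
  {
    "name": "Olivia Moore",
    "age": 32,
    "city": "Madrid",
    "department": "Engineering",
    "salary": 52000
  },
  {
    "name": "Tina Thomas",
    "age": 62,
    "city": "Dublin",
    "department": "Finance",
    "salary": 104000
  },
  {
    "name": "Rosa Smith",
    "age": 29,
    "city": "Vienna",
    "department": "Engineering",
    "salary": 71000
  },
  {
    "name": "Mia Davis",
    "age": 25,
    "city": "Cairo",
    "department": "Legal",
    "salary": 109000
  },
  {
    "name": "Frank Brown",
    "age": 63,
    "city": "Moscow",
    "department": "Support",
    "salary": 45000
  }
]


Original: 6 records with fields: name, age, city, department, salary
Keep: ['city', 'salary']
Drop: ['name', 'age', 'department']
Result: 6 records, 2 fields each

[
  {
    "city": "Sydney",
    "salary": 84000
  },
  {
    "city": "Madrid",
    "salary": 52000
  },
  {
    "city": "Dublin",
    "salary": 104000
  },
  {
    "city": "Vienna",
    "salary": 71000
  },
  {
    "city": "Cairo",
    "salary": 109000
  },
  {
    "city": "Moscow",
    "salary": 45000
  }
]


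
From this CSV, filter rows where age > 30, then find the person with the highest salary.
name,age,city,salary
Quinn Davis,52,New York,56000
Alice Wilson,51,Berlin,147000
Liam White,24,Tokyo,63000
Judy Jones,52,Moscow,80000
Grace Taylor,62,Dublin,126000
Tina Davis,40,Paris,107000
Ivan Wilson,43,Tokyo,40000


Filter: age > 30
Sort by: salary (descending)

Filtered records (6):
  Alice Wilson, age 51, salary $147000
  Grace Taylor, age 62, salary $126000
  Tina Davis, age 40, salary $107000
  Judy Jones, age 52, salary $80000
  Quinn Davis, age 52, salary $56000
  Ivan Wilson, age 43, salary $40000

Highest salary: Alice Wilson ($147000)

Alice Wilson


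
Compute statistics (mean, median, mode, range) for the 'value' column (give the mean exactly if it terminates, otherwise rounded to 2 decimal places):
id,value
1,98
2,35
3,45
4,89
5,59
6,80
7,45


Data: [98, 35, 45, 89, 59, 80, 45]
Count: 7
Sum: 451
Mean: 451/7 ≈ 64.43 (rounded to 2 decimal places)
Sorted: [35, 45, 45, 59, 80, 89, 98]
Median: 59.0
Mode: 45 (2 times)
Range: 98 - 35 = 63
Min: 35, Max: 98

mean≈64.43, median=59.0, mode=45, range=63


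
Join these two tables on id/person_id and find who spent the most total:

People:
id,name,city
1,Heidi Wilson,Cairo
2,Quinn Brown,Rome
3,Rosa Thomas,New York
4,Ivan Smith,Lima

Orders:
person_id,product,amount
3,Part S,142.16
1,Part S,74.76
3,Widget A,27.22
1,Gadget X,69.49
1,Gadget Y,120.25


Join on: people.id = orders.person_id

Joined rows:
  Rosa Thomas (New York) bought Part S for $142.16
  Heidi Wilson (Cairo) bought Part S for $74.76
  Rosa Thomas (New York) bought Widget A for $27.22
  Heidi Wilson (Cairo) bought Gadget X for $69.49
  Heidi Wilson (Cairo) bought Gadget Y for $120.25

Total per person:
  Heidi Wilson: $264.50
  Rosa Thomas: $169.38

Top spender: Heidi Wilson ($264.50)

Heidi Wilson ($264.50)


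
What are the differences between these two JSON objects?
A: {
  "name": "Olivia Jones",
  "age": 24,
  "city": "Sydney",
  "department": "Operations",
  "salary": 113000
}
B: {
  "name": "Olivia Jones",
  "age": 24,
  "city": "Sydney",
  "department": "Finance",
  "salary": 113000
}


Comparing each field (in key order):
  name: same
  age: same
  city: same
  department: DIFFERENT
  salary: same
Differences:
  department: Operations -> Finance

1 field(s) changed

1 change: department


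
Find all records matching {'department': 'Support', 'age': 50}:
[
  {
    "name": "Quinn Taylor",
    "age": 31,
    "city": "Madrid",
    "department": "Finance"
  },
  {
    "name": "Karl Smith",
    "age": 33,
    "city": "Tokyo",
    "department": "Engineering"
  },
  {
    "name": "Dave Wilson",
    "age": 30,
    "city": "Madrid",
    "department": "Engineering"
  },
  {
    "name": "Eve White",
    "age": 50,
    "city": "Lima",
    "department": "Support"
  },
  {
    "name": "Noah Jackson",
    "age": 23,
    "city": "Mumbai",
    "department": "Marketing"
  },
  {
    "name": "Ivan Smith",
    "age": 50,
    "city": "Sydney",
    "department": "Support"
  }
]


Search criteria: {'department': 'Support', 'age': 50}

Checking 6 records:
  Quinn Taylor: {department: Finance, age: 31}
  Karl Smith: {department: Engineering, age: 33}
  Dave Wilson: {department: Engineering, age: 30}
  Eve White: {department: Support, age: 50} <-- MATCH
  Noah Jackson: {department: Marketing, age: 23}
  Ivan Smith: {department: Support, age: 50} <-- MATCH

Matches: ["Eve White", "Ivan Smith"]

["Eve White", "Ivan Smith"]


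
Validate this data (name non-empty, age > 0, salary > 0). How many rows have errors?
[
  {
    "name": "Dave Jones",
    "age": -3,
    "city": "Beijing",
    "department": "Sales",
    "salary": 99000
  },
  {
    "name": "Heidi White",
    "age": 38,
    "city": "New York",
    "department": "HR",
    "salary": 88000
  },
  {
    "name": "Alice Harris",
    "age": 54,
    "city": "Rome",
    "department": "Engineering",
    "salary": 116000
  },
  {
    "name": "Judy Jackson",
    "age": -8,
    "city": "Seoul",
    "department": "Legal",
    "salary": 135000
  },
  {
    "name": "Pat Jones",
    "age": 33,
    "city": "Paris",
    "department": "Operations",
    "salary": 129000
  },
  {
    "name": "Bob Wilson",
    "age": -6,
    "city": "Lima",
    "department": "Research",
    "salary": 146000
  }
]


Validating 6 records:
Rules: name non-empty, age > 0, salary > 0

  Row 1 (Dave Jones): negative age: -3
  Row 2 (Heidi White): OK
  Row 3 (Alice Harris): OK
  Row 4 (Judy Jackson): negative age: -8
  Row 5 (Pat Jones): OK
  Row 6 (Bob Wilson): negative age: -6

Total errors: 3

3 errors


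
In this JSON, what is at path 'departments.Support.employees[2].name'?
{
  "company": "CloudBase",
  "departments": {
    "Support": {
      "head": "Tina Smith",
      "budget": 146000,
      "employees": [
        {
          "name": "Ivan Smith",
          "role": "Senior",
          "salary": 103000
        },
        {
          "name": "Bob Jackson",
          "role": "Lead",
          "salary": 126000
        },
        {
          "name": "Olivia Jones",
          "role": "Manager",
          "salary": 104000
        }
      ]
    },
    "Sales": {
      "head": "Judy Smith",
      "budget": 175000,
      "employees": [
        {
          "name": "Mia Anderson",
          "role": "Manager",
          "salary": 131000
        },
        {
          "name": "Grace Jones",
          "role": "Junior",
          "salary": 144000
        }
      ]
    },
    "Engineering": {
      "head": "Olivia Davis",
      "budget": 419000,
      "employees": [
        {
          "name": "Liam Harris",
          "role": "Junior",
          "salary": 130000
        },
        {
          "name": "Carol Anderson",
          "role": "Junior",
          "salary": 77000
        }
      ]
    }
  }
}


Path: departments.Support.employees[2].name

Navigate:
  -> departments
  -> Support
  -> employees[2].name = 'Olivia Jones'

Olivia Jones


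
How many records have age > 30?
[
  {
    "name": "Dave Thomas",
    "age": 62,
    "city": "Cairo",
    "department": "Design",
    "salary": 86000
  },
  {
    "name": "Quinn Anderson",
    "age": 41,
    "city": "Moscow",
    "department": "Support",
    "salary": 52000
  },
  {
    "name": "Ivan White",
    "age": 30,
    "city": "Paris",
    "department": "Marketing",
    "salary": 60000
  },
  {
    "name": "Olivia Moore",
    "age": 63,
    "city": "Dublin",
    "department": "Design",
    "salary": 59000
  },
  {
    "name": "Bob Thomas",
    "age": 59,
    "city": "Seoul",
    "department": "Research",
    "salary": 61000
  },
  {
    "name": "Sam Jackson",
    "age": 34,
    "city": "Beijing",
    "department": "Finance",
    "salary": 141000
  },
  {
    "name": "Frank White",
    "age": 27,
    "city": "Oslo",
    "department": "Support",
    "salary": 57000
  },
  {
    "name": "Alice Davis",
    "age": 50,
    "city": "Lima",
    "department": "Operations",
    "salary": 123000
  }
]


Data: 8 records
Condition: age > 30

Checking each record:
  Dave Thomas: 62 MATCH
  Quinn Anderson: 41 MATCH
  Ivan White: 30
  Olivia Moore: 63 MATCH
  Bob Thomas: 59 MATCH
  Sam Jackson: 34 MATCH
  Frank White: 27
  Alice Davis: 50 MATCH

Count: 6

6


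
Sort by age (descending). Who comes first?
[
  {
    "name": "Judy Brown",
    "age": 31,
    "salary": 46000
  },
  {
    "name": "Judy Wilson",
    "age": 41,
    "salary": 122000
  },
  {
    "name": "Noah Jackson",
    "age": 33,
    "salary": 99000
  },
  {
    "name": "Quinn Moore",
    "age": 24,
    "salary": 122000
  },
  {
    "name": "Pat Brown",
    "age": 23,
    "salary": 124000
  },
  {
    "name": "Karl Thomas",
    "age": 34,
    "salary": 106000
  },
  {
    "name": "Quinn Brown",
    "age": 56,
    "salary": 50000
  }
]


Sort by: age (descending)

Sorted order:
  1. Quinn Brown (age = 56)
  2. Judy Wilson (age = 41)
  3. Karl Thomas (age = 34)
  4. Noah Jackson (age = 33)
  5. Judy Brown (age = 31)
  6. Quinn Moore (age = 24)
  7. Pat Brown (age = 23)

First: Quinn Brown

Quinn Brown


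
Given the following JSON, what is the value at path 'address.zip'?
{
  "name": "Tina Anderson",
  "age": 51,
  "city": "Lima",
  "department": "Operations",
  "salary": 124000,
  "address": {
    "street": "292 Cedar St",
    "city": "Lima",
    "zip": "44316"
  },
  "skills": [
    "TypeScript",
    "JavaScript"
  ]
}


Query: address.zip
Path: address -> zip
Value: 44316

44316


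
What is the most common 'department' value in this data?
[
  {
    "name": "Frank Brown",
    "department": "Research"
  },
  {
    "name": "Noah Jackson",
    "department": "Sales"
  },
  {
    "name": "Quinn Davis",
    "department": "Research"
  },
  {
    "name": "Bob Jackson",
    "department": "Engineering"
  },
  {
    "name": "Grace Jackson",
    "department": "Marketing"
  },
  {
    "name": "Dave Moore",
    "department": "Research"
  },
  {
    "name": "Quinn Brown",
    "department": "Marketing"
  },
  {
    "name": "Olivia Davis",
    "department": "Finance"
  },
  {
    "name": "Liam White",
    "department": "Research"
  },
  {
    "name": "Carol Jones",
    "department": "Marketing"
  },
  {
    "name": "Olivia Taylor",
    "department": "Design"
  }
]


Counting 'department' values across 11 records:

  Research: 4 ####
  Marketing: 3 ###
  Sales: 1 #
  Engineering: 1 #
  Finance: 1 #
  Design: 1 #

Most common: Research (4 times)

Research (4 times)
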